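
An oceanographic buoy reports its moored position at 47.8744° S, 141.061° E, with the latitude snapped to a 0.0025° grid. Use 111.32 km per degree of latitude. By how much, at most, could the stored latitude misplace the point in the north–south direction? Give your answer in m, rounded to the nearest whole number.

With a 0.0025° grid the true value lies within half a step, ±0.0025°/2 = ±0.00125°, of the stored one.
Along the meridian that is 0.00125° × 111320 m/° = 139.15 m.

139 m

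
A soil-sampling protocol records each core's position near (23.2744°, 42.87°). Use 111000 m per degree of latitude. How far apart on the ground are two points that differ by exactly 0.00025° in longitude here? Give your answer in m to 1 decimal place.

0.00025° of longitude at 23.2744° is 0.00025 × 111000 × cos 23.2744° ≈ 0.00025 × 101967 = 25.4918 m.

25.5 m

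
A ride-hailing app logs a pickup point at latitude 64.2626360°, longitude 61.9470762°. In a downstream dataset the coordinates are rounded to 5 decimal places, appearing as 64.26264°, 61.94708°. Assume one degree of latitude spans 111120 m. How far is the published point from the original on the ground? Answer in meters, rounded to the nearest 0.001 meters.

0.481 meters

Δlat = 64.2626360 − 64.26264 = -0.0000040°; Δlon = 61.9470762 − 61.94708 = -0.0000038°.
N–S: -0.0000040° × 111120 m/° = -0.44448 m.
E–W at 64.2626°: -0.0000038° × 111120 × cos 64.2626° = -0.0000038 × 111120 × 0.4342 ≈ -0.183363 m.
Hypotenuse of the two orthogonal shifts: √(0.44448² + 0.183363²) = 0.480817 m.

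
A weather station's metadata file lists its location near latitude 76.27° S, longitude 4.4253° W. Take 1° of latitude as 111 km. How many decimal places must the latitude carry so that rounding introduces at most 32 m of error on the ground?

One degree of latitude covers 111000 m.
N decimal places → at most half a unit in the last place, 0.5 × 10⁻ᴺ° = 111000/2 × 10⁻ᴺ m.
Setting 55500 × 10⁻ᴺ ≤ 32 gives 10ᴺ ≥ 1734, i.e. N ≥ 3.24.
So 4 decimal places suffice (5.55 m); 3 would allow up to 55.5 m.

4 decimal places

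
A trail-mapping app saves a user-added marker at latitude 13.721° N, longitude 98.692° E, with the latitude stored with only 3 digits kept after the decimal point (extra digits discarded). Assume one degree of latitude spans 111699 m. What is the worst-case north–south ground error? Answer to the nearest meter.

112 meters

Truncating at 3 decimal places can drop up to a full unit in the last place, so the latitude may be off by as much as 0.001°.
North–south distance: 0.001° × 111699 m/° = 111.699 m.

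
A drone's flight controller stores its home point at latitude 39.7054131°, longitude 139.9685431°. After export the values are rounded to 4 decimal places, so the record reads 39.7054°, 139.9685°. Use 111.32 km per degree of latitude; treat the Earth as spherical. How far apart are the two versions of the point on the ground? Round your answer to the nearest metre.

The latitude changed by +0.0000131° and the longitude by +0.0000431°.
North–south shift: 0.0000131 × 111320 = 1.45829 m.
East–west at this latitude: 0.0000431° × 111320 × cos 39.7054° ≈ 0.0000431 × 85642.9 = 3.69121 m.
Combined displacement = (1.45829² + 3.69121²)^½ ≈ 3.96883 m.

4 metres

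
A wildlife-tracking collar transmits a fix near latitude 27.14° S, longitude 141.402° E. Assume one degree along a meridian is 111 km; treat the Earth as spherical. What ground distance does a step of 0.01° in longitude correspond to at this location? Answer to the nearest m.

At 27.14° a degree of longitude is 111000 × cos 27.14° ≈ 98778.3 m, so 0.01° corresponds to 987.783 m.

988 m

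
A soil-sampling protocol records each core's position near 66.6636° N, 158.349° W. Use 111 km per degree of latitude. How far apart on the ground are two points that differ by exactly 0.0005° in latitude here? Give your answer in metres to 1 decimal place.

55.5 metres

Along a meridian 0.0005° is 0.0005 × 111000 = 55.5 m.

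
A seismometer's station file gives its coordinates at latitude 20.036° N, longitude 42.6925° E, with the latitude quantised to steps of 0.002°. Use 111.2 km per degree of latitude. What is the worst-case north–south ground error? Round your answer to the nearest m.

111 m

With a 0.002° grid the true value lies within half a step, ±0.002°/2 = ±0.001°, of the stored one.
So the N–S error is at most 0.001 × 111200 = 111.2 m.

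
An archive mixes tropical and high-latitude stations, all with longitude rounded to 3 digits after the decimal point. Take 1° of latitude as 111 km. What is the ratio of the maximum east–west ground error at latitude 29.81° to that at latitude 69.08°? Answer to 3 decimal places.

Rounding to 3 decimal places leaves the longitude within ±0.0005° of the true value.
Error at 29.81° = 0.0005° × 111000 × cos 29.81° ≈ 55.5 × 0.8677 = 48.156 m.
At 69.08°: 0.0005° × 111000 × cos 69.08° = 0.0005 × 111000 × 0.3571 ≈ 19.817 m.
Ratio: 48.156 / 19.817 = cos 29.81° / cos 69.08° ≈ 2.4300.

2.430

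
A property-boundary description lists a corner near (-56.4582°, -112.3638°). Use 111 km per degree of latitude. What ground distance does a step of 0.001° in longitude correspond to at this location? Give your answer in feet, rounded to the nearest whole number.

201 feet

One degree of longitude here spans 111000 × cos 56.4582° = 111000 × 0.5525 ≈ 61332.5 m; 0.001° of that is 61.3325 m.
In feet: 61.3325 m ÷ 0.3048 ≈ 201.22 ft.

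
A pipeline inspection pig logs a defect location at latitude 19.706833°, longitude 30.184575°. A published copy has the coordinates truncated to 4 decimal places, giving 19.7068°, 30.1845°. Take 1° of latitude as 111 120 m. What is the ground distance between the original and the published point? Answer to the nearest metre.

9 metres

The latitude changed by +0.000033° and the longitude by +0.000075°.
N–S: 0.000033° × 111120 m/° = 3.66696 m.
East–west at this latitude: 0.000075° × 111120 × cos 19.7068° ≈ 0.000075 × 104612 = 7.84588 m.
Combined displacement = (3.66696² + 7.84588²)^½ ≈ 8.66051 m.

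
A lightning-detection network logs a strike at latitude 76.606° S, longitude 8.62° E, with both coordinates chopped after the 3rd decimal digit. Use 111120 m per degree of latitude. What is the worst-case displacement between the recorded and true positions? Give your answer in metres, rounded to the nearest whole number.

Truncating at 3 decimal places can drop up to a full unit in the last place, so each coordinate may be off by as much as 0.001°.
N–S: 0.001° × 111120 m/° = 111.12 m.
E–W at 76.606°: 0.001° × 111120 × cos 76.606° = 0.001 × 111120 × 0.2316 ≈ 25.7405 m.
Worst case both components are at the extreme and orthogonal: √(111.12² + 25.7405²) ≈ 114.062 m.

114 metres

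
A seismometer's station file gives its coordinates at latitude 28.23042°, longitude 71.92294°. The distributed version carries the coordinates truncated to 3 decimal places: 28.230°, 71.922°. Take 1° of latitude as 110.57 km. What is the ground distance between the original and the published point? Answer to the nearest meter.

Δlat = 28.23042 − 28.230 = +0.00042°; Δlon = 71.92294 − 71.922 = +0.00094°.
North–south shift: 0.00042 × 110570 = 46.4394 m.
East–west at this latitude: 0.00094° × 110570 × cos 28.23° ≈ 0.00094 × 97418.4 = 91.5733 m.
Combined displacement = (46.4394² + 91.5733²)^½ ≈ 102.676 m.

103 meters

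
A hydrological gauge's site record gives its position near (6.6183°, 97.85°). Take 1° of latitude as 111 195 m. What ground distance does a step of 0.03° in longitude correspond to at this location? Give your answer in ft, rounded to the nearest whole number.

10871 ft

0.03° of longitude at 6.6183° is 0.03 × 111195 × cos 6.6183° ≈ 0.03 × 110454 = 3313.62 m.
Converting: 3313.62 m × 3.2808 ft/m ≈ 10871 ft.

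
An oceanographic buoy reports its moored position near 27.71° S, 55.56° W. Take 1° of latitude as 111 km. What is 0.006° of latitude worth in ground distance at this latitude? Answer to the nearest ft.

2185 ft

0.006° × 111000 m/° = 666 m.
Converting: 666 m × 3.2808 ft/m ≈ 2185 ft.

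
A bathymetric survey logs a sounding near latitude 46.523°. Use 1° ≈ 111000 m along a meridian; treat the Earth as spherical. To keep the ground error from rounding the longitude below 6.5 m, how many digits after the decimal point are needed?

4 decimal places

At 46.523° one degree of longitude covers 111000 × cos 46.523° ≈ 111000 × 0.6881 ≈ 76375 m.
N decimal places → at most half a unit in the last place, 0.5 × 10⁻ᴺ° = 76375/2 × 10⁻ᴺ m.
Need 0.5 × 76375 × 10⁻ᴺ ≤ 6.5 → 10⁻ᴺ ≤ 1.702e-04, so N ≥ 3.77.
N = 3 would give 38.2 m (too coarse); N = 4 gives 3.82 m ≤ 6.5 m.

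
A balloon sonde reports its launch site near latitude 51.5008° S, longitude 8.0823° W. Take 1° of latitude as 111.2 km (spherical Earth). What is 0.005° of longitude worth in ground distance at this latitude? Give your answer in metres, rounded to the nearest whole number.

0.005° of longitude at 51.5008° is 0.005 × 111200 × cos 51.5008° ≈ 0.005 × 69222.4 = 346.112 m.

346 metres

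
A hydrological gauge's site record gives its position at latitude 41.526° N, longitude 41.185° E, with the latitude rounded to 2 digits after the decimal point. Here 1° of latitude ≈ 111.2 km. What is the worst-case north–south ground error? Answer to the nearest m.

556 m

Rounding to 2 decimal places leaves the latitude within ±0.005° of the true value.
So the N–S error is at most 0.005 × 111200 = 556 m.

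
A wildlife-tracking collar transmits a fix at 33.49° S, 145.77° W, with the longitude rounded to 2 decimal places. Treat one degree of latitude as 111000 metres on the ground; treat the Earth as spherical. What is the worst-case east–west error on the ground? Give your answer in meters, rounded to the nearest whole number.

Rounding to 2 decimal places leaves the longitude within ±0.005° of the true value.
One degree of longitude at 33.49° is 111000 × cos 33.49° ≈ 111000 × 0.8340 = 92572 m.
East–west error: 0.005° × 92572 m/° ≈ 462.86 m.

463 meters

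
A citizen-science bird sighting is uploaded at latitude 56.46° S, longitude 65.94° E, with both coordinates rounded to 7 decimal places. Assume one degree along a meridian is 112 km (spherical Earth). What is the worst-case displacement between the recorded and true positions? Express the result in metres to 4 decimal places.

0.0064 metres

Rounding to 7 decimal places leaves each coordinate within ±5e-08° of the true value.
North–south component: 5e-08° × 112000 = 0.0056 m.
E–W at 56.46°: 5e-08° × 112000 × cos 56.46° = 5e-08 × 112000 × 0.5525 ≈ 0.00309411 m.
Combining orthogonally: (0.0056² + 0.00309411²)^½ ≈ 0.00639793 m.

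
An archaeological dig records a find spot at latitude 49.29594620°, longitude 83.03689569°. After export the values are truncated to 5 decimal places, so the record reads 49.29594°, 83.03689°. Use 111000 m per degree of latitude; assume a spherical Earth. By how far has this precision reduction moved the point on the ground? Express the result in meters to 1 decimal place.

Δlat = 49.29594620 − 49.29594 = +0.00000620°; Δlon = 83.03689569 − 83.03689 = +0.00000569°.
North–south shift: 0.00000620 × 111000 = 0.6882 m.
E–W at 49.2959°: 0.00000569° × 111000 × cos 49.2959° = 0.00000569 × 111000 × 0.6522 ≈ 0.411893 m.
Hypotenuse of the two orthogonal shifts: √(0.6882² + 0.411893²) = 0.802044 m.

0.8 meters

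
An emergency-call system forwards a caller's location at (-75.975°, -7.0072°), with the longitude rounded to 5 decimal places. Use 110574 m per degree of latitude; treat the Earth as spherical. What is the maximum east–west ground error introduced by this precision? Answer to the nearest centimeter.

Rounding to 5 decimal places leaves the longitude within ±5e-06° of the true value.
At latitude 75.975° a degree of longitude spans 110574 m × cos 75.975° = 110574 × 0.2423 ≈ 26797.1 m.
Maximum E–W displacement: 5e-06 × 26797.1 = 0.133985 m.
That is 0.133985 m = 13.399 cm.

13 centimeters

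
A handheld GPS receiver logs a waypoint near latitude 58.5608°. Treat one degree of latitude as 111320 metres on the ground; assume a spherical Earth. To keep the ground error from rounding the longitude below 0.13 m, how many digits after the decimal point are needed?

At 58.5608° one degree of longitude covers 111320 × cos 58.5608° ≈ 111320 × 0.5216 ≈ 58063.8 m.
Rounding to N decimal places gives at most 0.5 × 10⁻ᴺ degrees of error, i.e. 0.5 × 10⁻ᴺ × 58063.8 m.
Setting 29031.9 × 10⁻ᴺ ≤ 0.13 gives 10ᴺ ≥ 2.233e+05, i.e. N ≥ 5.35.
At 5 places the error can reach 0.29 m, but 6 places keeps it to 0.029 m.

6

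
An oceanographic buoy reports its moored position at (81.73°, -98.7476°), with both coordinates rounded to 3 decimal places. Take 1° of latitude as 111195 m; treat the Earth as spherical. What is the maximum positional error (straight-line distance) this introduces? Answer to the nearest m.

Rounding to 3 decimal places leaves each coordinate within ±0.0005° of the true value.
N–S: 0.0005° × 111195 m/° = 55.5975 m.
Longitude error → 0.0005 × 111195 × cos 81.73° = 0.0005 × 111195 × 0.1438 ≈ 7.99704 m.
The two errors are perpendicular, so the maximum displacement is √(55.5975² + 7.99704²) ≈ 56.1697 m.

56 m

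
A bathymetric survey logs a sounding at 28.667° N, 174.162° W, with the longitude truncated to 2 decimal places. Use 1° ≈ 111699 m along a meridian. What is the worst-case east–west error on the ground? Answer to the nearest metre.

980 metres

Truncating at 2 decimal places can drop up to a full unit in the last place, so the longitude may be off by as much as 0.01°.
One degree of longitude at 28.667° is 111699 × cos 28.667° ≈ 111699 × 0.8774 = 98007.2 m.
Maximum E–W displacement: 0.01 × 98007.2 = 980.072 m.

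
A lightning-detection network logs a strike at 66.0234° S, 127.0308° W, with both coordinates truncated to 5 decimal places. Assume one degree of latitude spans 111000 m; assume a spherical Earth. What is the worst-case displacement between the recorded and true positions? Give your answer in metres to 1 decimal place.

1.2 metres

Truncating at 5 decimal places can drop up to a full unit in the last place, so each coordinate may be off by as much as 1e-05°.
Latitude error → 1e-05 × 111000 = 1.11 m along the meridian.
East–west component at 66.0234°: 1e-05° × 111000 × cos 66.0234° ≈ 1e-05 × 45106.3 ≈ 0.451063 m.
The two errors are perpendicular, so the maximum displacement is √(1.11² + 0.451063²) ≈ 1.19815 m.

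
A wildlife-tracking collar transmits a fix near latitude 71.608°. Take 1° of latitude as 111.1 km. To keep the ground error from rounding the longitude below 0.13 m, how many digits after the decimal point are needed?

At 71.608° one degree of longitude covers 111100 × cos 71.608° ≈ 111100 × 0.3155 ≈ 35053.9 m.
N decimal places → at most half a unit in the last place, 0.5 × 10⁻ᴺ° = 35053.9/2 × 10⁻ᴺ m.
Need 0.5 × 35053.9 × 10⁻ᴺ ≤ 0.13 → 10⁻ᴺ ≤ 7.417e-06, so N ≥ 5.13.
N = 5 would give 0.175 m (too coarse); N = 6 gives 0.0175 m ≤ 0.13 m.

6 decimal places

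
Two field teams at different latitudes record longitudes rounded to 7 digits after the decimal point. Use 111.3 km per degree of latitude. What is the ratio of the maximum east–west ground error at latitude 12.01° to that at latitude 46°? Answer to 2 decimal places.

1.41

Rounding to 7 decimal places leaves the longitude within ±5e-08° of the true value.
Error at 12.01° = 5e-08° × 111300 × cos 12.01° ≈ 0.005565 × 0.9781 = 0.0054432 m.
At 46°: 5e-08° × 111300 × cos 46° = 5e-08 × 111300 × 0.6947 ≈ 0.0038658 m.
The ratio reduces to cos 12.01° / cos 46° = 0.9781/0.6947 ≈ 1.4080.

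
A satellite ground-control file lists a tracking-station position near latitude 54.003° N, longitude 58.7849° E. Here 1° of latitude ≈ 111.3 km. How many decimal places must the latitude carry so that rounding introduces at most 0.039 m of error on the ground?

7 decimal places

One degree of latitude covers 111300 m.
Rounding to N decimal places gives at most 0.5 × 10⁻ᴺ degrees of error, i.e. 0.5 × 10⁻ᴺ × 111300 m.
Need 0.5 × 111300 × 10⁻ᴺ ≤ 0.039 → 10⁻ᴺ ≤ 7.008e-07, so N ≥ 6.15.
So 7 decimal places suffice (0.00556 m); 6 would allow up to 0.0556 m.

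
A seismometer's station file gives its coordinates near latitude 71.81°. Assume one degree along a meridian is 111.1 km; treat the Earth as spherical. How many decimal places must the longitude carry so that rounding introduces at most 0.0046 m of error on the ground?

7

At 71.81° one degree of longitude covers 111100 × cos 71.81° ≈ 111100 × 0.3122 ≈ 34682 m.
With N decimal places the half-ulp bound is 0.5·10⁻ᴺ°, or 0.5·10⁻ᴺ × 34682 m on the ground.
Need 0.5 × 34682 × 10⁻ᴺ ≤ 0.0046 → 10⁻ᴺ ≤ 2.653e-07, so N ≥ 6.58.
So 7 decimal places suffice (0.00173 m); 6 would allow up to 0.0173 m.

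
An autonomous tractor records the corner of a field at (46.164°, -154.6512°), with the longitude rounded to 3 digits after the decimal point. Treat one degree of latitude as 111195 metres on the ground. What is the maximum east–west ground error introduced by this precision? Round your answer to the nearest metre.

Rounding to 3 decimal places leaves the longitude within ±0.0005° of the true value.
One degree of longitude at 46.164° is 111195 × cos 46.164° ≈ 111195 × 0.6926 = 77013.3 m.
So at most 0.0005° × 77013.3 ≈ 38.5066 m east–west.

39 metres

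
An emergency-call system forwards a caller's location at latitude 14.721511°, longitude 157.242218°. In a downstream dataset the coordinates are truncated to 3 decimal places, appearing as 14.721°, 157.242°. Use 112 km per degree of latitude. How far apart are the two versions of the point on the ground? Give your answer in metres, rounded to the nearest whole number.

Δlat = 14.721511 − 14.721 = +0.000511°; Δlon = 157.242218 − 157.242 = +0.000218°.
North–south shift: 0.000511 × 112000 = 57.232 m.
East–west at this latitude: 0.000218° × 112000 × cos 14.721° ≈ 0.000218 × 108324 = 23.6145 m.
Combined displacement = (57.232² + 23.6145²)^½ ≈ 61.9124 m.

62 metres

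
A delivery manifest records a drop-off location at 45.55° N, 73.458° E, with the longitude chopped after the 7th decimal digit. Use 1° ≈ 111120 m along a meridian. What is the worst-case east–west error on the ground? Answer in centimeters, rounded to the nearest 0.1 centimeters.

Truncating at 7 decimal places can drop up to a full unit in the last place, so the longitude may be off by as much as 1e-07°.
At latitude 45.55° a degree of longitude spans 111120 m × cos 45.55° = 111120 × 0.7003 ≈ 77815.8 m.
East–west error: 1e-07° × 77815.8 m/° ≈ 0.00778158 m.
That is 0.00778158 m = 0.77816 cm.

0.8 centimeters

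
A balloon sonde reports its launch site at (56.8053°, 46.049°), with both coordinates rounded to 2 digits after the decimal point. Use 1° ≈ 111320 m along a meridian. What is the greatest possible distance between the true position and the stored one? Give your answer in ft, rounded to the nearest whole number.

2082 ft

Rounding to 2 decimal places leaves each coordinate within ±0.005° of the true value.
Latitude error → 0.005 × 111320 = 556.6 m along the meridian.
E–W at 56.8053°: 0.005° × 111320 × cos 56.8053° = 0.005 × 111320 × 0.5475 ≈ 304.731 m.
Combining orthogonally: (556.6² + 304.731²)^½ ≈ 634.558 m.
Converting: 634.558 m × 3.2808 ft/m ≈ 2081.9 ft.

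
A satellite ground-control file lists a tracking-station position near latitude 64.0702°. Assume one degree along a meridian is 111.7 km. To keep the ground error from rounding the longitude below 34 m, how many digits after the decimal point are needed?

3

At 64.0702° one degree of longitude covers 111700 × cos 64.0702° ≈ 111700 × 0.4373 ≈ 48843 m.
Rounding to N decimal places gives at most 0.5 × 10⁻ᴺ degrees of error, i.e. 0.5 × 10⁻ᴺ × 48843 m.
Need 0.5 × 48843 × 10⁻ᴺ ≤ 34 → 10⁻ᴺ ≤ 1.392e-03, so N ≥ 2.86.
N = 2 would give 244 m (too coarse); N = 3 gives 24.4 m ≤ 34 m.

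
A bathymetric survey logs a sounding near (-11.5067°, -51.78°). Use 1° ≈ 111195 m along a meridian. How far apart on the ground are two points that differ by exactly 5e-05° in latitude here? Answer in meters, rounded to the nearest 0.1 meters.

5.6 meters

5e-05° × 111195 m/° = 5.55975 m.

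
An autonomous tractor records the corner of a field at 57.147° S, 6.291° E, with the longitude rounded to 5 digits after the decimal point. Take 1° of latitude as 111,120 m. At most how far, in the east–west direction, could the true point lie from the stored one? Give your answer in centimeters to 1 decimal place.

Rounding to 5 decimal places leaves the longitude within ±5e-06° of the true value.
One degree of longitude at 57.147° is 111120 × cos 57.147° ≈ 111120 × 0.5425 = 60281 m.
Maximum E–W displacement: 5e-06 × 60281 = 0.301405 m.
That is 0.301405 m = 30.14 cm.

30.1 centimeters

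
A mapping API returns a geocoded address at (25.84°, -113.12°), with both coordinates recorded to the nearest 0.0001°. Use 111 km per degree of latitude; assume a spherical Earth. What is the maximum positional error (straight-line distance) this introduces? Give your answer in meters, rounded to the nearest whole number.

Rounding to 4 decimal places leaves each coordinate within ±5e-05° of the true value.
North–south component: 5e-05° × 111000 = 5.55 m.
Longitude error → 5e-05 × 111000 × cos 25.84° = 5e-05 × 111000 × 0.9000 ≈ 4.99508 m.
The two errors are perpendicular, so the maximum displacement is √(5.55² + 4.99508²) ≈ 7.46682 m.

7 meters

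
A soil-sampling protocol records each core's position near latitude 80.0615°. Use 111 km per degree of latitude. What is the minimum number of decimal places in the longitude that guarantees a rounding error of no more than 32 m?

At 80.0615° one degree of longitude covers 111000 × cos 80.0615° ≈ 111000 × 0.1726 ≈ 19157.6 m.
With N decimal places the half-ulp bound is 0.5·10⁻ᴺ°, or 0.5·10⁻ᴺ × 19157.6 m on the ground.
Need 0.5 × 19157.6 × 10⁻ᴺ ≤ 32 → 10⁻ᴺ ≤ 3.341e-03, so N ≥ 2.48.
At 2 places the error can reach 95.8 m, but 3 places keeps it to 9.58 m.

3 decimal places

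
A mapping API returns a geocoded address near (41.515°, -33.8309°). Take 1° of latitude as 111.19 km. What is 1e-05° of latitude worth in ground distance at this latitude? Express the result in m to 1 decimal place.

Along a meridian 1e-05° is 1e-05 × 111190 = 1.1119 m.

1.1 m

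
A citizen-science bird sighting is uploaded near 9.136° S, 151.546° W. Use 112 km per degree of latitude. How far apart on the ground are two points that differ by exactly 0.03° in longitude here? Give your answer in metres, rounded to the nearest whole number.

At 9.136° a degree of longitude is 112000 × cos 9.136° ≈ 110579 m, so 0.03° corresponds to 3317.38 m.

3317 metres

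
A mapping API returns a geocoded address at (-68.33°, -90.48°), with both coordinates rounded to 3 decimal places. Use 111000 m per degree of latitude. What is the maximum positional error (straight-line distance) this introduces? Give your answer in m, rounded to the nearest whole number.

59 m

Rounding to 3 decimal places leaves each coordinate within ±0.0005° of the true value.
N–S: 0.0005° × 111000 m/° = 55.5 m.
Longitude error → 0.0005 × 111000 × cos 68.33° = 0.0005 × 111000 × 0.3693 ≈ 20.4939 m.
The two errors are perpendicular, so the maximum displacement is √(55.5² + 20.4939²) ≈ 59.1629 m.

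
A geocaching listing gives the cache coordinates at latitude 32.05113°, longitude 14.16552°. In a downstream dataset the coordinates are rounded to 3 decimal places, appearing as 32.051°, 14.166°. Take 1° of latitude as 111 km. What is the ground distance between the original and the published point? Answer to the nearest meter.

Δlat = 32.05113 − 32.051 = +0.00013°; Δlon = 14.16552 − 14.166 = -0.00048°.
North–south shift: 0.00013 × 111000 = 14.43 m.
E–W at 32.051°: -0.00048° × 111000 × cos 32.051° = -0.00048 × 111000 × 0.8476 ≈ -45.1589 m.
Combined displacement = (14.43² + 45.1589²)^½ ≈ 47.4083 m.

47 meters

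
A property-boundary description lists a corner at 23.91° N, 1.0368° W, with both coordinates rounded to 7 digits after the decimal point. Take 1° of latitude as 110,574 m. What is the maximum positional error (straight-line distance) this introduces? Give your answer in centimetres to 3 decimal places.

Rounding to 7 decimal places leaves each coordinate within ±5e-08° of the true value.
Latitude error → 5e-08 × 110574 = 0.0055287 m along the meridian.
E–W at 23.91°: 5e-08° × 110574 × cos 23.91° = 5e-08 × 110574 × 0.9142 ≈ 0.00505424 m.
Combining orthogonally: (0.0055287² + 0.00505424²)^½ ≈ 0.00749079 m.
That is 0.00749079 m = 0.74908 cm.

0.749 centimetres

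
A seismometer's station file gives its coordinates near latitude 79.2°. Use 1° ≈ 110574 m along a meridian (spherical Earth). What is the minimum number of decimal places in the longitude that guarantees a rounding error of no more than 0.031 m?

6 decimal places

At 79.2° one degree of longitude covers 110574 × cos 79.2° ≈ 110574 × 0.1874 ≈ 20719.5 m.
N decimal places → at most half a unit in the last place, 0.5 × 10⁻ᴺ° = 20719.5/2 × 10⁻ᴺ m.
Need 0.5 × 20719.5 × 10⁻ᴺ ≤ 0.031 → 10⁻ᴺ ≤ 2.992e-06, so N ≥ 5.52.
So 6 decimal places suffice (0.0104 m); 5 would allow up to 0.104 m.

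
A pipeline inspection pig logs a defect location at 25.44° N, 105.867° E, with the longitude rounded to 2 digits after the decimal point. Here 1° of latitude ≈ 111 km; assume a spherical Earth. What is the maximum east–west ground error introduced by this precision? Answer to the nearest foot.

1644 feet

Rounding to 2 decimal places leaves the longitude within ±0.005° of the true value.
One degree of longitude at 25.44° is 111000 × cos 25.44° ≈ 111000 × 0.9030 = 100237 m.
So at most 0.005° × 100237 ≈ 501.185 m east–west.
In feet: 501.185 m ÷ 0.3048 ≈ 1644.3 ft.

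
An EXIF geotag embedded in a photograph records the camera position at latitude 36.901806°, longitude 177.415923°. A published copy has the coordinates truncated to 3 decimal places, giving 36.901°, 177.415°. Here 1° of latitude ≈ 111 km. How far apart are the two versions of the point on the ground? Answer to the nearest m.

Δlat = 36.901806 − 36.901 = +0.000806°; Δlon = 177.415923 − 177.415 = +0.000923°.
N–S: 0.000806° × 111000 m/° = 89.466 m.
East–west at this latitude: 0.000923° × 111000 × cos 36.901° ≈ 0.000923 × 88763.8 = 81.929 m.
Combined displacement = (89.466² + 81.929²)^½ ≈ 121.312 m.

121 m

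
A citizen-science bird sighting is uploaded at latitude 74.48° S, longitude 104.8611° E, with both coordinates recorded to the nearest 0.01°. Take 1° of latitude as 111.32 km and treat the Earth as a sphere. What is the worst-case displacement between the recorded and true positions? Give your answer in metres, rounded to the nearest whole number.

576 metres

Rounding to 2 decimal places leaves each coordinate within ±0.005° of the true value.
Latitude error → 0.005 × 111320 = 556.6 m along the meridian.
E–W at 74.48°: 0.005° × 111320 × cos 74.48° = 0.005 × 111320 × 0.2676 ≈ 148.932 m.
The two errors are perpendicular, so the maximum displacement is √(556.6² + 148.932²) ≈ 576.181 m.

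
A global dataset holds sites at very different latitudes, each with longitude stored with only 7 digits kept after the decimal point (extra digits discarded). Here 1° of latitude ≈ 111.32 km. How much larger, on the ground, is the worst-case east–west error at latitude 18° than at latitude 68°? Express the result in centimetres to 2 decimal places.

0.64 centimetres

Truncating at 7 decimal places can drop up to a full unit in the last place, so the longitude may be off by as much as 1e-07°.
At 18°: 1e-07° × 111320 × cos 18° = 1e-07 × 111320 × 0.9511 ≈ 0.010587 m.
At 68°: 1e-07° × 111320 × cos 68° = 1e-07 × 111320 × 0.3746 ≈ 0.0041701 m.
Difference: 0.010587 − 0.0041701 = 0.006417 m.
That is 0.00641704 m = 0.6417 cm.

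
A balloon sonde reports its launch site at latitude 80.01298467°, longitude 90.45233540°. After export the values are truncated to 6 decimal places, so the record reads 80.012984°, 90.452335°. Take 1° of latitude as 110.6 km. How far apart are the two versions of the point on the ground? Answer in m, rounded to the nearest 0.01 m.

0.07 m

Δlat = 80.01298467 − 80.012984 = +0.00000067°; Δlon = 90.45233540 − 90.452335 = +0.00000040°.
North–south shift: 0.00000067 × 110600 = 0.074102 m.
East–west at this latitude: 0.00000040° × 110600 × cos 80.013° ≈ 0.00000040 × 19180.8 = 0.00767232 m.
Hypotenuse of the two orthogonal shifts: √(0.074102² + 0.00767232²) = 0.0744981 m.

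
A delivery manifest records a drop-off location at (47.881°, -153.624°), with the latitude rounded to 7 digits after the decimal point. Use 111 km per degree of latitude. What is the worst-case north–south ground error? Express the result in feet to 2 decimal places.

0.02 feet

Rounding to 7 decimal places leaves the latitude within ±5e-08° of the true value.
So the N–S error is at most 5e-08 × 111000 = 0.00555 m.
In feet: 0.00555 m ÷ 0.3048 ≈ 0.018209 ft.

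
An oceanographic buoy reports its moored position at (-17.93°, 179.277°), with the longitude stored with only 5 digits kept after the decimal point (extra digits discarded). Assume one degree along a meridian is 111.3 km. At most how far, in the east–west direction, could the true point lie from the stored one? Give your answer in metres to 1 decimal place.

Truncating at 5 decimal places can drop up to a full unit in the last place, so the longitude may be off by as much as 1e-05°.
At latitude 17.93° a degree of longitude spans 111300 m × cos 17.93° = 111300 × 0.9514 ≈ 105895 m.
Maximum E–W displacement: 1e-05 × 105895 = 1.05895 m.

1.1 metres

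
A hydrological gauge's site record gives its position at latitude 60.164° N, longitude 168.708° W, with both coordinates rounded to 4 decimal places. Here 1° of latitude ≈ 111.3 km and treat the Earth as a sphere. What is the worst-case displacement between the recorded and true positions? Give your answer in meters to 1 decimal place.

6.2 meters

Rounding to 4 decimal places leaves each coordinate within ±5e-05° of the true value.
North–south component: 5e-05° × 111300 = 5.565 m.
Longitude error → 5e-05 × 111300 × cos 60.164° = 5e-05 × 111300 × 0.4975 ≈ 2.76869 m.
The two errors are perpendicular, so the maximum displacement is √(5.565² + 2.76869²) ≈ 6.2157 m.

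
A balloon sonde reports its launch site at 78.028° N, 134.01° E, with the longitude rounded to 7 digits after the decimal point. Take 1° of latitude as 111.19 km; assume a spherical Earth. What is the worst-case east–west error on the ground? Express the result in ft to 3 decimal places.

Rounding to 7 decimal places leaves the longitude within ±5e-08° of the true value.
One degree of longitude at 78.028° is 111190 × cos 78.028° ≈ 111190 × 0.2074 = 23064.5 m.
East–west error: 5e-08° × 23064.5 m/° ≈ 0.00115323 m.
Converting: 0.00115323 m × 3.2808 ft/m ≈ 0.0037836 ft.

0.004 ft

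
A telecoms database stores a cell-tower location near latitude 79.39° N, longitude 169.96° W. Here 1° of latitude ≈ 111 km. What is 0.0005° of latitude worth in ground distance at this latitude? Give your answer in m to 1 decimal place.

55.5 m

Along a meridian 0.0005° is 0.0005 × 111000 = 55.5 m.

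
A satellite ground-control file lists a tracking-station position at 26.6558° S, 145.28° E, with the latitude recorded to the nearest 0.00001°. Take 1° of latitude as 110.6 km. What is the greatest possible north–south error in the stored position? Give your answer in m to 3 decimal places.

Rounding to 5 decimal places leaves the latitude within ±5e-06° of the true value.
North–south distance: 5e-06° × 110600 m/° = 0.553 m.

0.553 m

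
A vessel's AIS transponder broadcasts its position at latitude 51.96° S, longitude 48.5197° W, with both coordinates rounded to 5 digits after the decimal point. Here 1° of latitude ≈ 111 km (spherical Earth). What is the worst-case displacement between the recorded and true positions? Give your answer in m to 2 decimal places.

0.65 m

Rounding to 5 decimal places leaves each coordinate within ±5e-06° of the true value.
Latitude error → 5e-06 × 111000 = 0.555 m along the meridian.
Longitude error → 5e-06 × 111000 × cos 51.96° = 5e-06 × 111000 × 0.6162 ≈ 0.341997 m.
Combining orthogonally: (0.555² + 0.341997²)^½ ≈ 0.65191 m.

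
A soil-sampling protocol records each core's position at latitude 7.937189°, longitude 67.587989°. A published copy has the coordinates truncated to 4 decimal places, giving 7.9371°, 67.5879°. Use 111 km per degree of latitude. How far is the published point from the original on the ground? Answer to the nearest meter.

14 meters

Δlat = 7.937189 − 7.9371 = +0.000089°; Δlon = 67.587989 − 67.5879 = +0.000089°.
North–south shift: 0.000089 × 111000 = 9.879 m.
East–west at this latitude: 0.000089° × 111000 × cos 7.9371° ≈ 0.000089 × 109937 = 9.78436 m.
Combined displacement = (9.879² + 9.78436²)^½ ≈ 13.9043 m.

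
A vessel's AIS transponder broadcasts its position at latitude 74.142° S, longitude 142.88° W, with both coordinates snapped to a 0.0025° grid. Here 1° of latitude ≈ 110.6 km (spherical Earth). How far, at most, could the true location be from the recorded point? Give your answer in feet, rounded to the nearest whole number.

470 feet

With a 0.0025° grid the true value lies within half a step, ±0.0025°/2 = ±0.00125°, of the stored one.
North–south component: 0.00125° × 110600 = 138.25 m.
E–W at 74.142°: 0.00125° × 110600 × cos 74.142° = 0.00125 × 110600 × 0.2733 ≈ 37.7774 m.
The two errors are perpendicular, so the maximum displacement is √(138.25² + 37.7774²) ≈ 143.319 m.
In feet: 143.319 m ÷ 0.3048 ≈ 470.21 ft.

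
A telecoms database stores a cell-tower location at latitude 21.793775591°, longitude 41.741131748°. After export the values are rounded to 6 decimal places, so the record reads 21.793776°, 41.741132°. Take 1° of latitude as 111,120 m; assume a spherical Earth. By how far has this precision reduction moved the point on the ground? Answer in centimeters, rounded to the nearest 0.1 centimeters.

5.2 centimeters

The latitude changed by -0.000000409° and the longitude by -0.000000252°.
North–south shift: -0.000000409 × 111120 = -0.0454481 m.
East–west at this latitude: -0.000000252° × 111120 × cos 21.7938° ≈ -0.000000252 × 103178 = -0.0260008 m.
Distance: √(0.0454481² + 0.0260008²) ≈ 0.05236 m.
That is 0.05236 m = 5.236 cm.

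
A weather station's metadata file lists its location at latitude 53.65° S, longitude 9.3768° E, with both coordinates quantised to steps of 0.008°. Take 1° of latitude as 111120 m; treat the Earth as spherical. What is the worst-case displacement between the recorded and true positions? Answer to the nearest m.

517 m

With a 0.008° grid the true value lies within half a step, ±0.008°/2 = ±0.004°, of the stored one.
Latitude error → 0.004 × 111120 = 444.48 m along the meridian.
Longitude error → 0.004 × 111120 × cos 53.65° = 0.004 × 111120 × 0.5927 ≈ 263.451 m.
Combining orthogonally: (444.48² + 263.451²)^½ ≈ 516.69 m.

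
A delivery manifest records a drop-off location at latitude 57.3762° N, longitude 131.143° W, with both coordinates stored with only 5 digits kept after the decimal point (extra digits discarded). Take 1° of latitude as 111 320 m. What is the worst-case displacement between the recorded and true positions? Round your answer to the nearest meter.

1 meters

Truncating at 5 decimal places can drop up to a full unit in the last place, so each coordinate may be off by as much as 1e-05°.
Latitude error → 1e-05 × 111320 = 1.1132 m along the meridian.
Longitude error → 1e-05 × 111320 × cos 57.3762° = 1e-05 × 111320 × 0.5391 ≈ 0.600149 m.
Worst case both components are at the extreme and orthogonal: √(1.1132² + 0.600149²) ≈ 1.26467 m.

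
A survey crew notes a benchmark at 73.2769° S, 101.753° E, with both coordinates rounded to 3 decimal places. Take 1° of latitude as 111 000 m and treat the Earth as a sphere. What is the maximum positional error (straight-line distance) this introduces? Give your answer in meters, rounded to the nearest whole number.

Rounding to 3 decimal places leaves each coordinate within ±0.0005° of the true value.
North–south component: 0.0005° × 111000 = 55.5 m.
Longitude error → 0.0005 × 111000 × cos 73.2769° = 0.0005 × 111000 × 0.2877 ≈ 15.9699 m.
Combining orthogonally: (55.5² + 15.9699²)^½ ≈ 57.752 m.

58 meters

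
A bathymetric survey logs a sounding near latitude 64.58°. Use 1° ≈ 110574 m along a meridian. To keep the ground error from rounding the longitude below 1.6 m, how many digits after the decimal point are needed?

At 64.58° one degree of longitude covers 110574 × cos 64.58° ≈ 110574 × 0.4293 ≈ 47463.9 m.
N decimal places → at most half a unit in the last place, 0.5 × 10⁻ᴺ° = 47463.9/2 × 10⁻ᴺ m.
Need 0.5 × 47463.9 × 10⁻ᴺ ≤ 1.6 → 10⁻ᴺ ≤ 6.742e-05, so N ≥ 4.17.
At 4 places the error can reach 2.37 m, but 5 places keeps it to 0.237 m.

5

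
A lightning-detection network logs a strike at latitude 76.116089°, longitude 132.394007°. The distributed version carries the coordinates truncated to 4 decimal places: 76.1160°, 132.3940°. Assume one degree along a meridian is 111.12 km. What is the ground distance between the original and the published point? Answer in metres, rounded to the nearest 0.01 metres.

The latitude changed by +0.000089° and the longitude by +0.000007°.
N–S: 0.000089° × 111120 m/° = 9.88968 m.
E–W at 76.116°: 0.000007° × 111120 × cos 76.116° = 0.000007 × 111120 × 0.2400 ≈ 0.186648 m.
Distance: √(9.88968² + 0.186648²) ≈ 9.89144 m.

9.89 metres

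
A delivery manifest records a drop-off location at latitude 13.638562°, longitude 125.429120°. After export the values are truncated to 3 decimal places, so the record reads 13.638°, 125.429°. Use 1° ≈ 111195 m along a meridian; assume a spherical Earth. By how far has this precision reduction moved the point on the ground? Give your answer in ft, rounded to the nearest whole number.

209 ft

The latitude changed by +0.000562° and the longitude by +0.000120°.
N–S: 0.000562° × 111195 m/° = 62.4916 m.
East–west at this latitude: 0.000120° × 111195 × cos 13.638° ≈ 0.000120 × 108060 = 12.9672 m.
Hypotenuse of the two orthogonal shifts: √(62.4916² + 12.9672²) = 63.8228 m.
Converting: 63.8228 m × 3.2808 ft/m ≈ 209.39 ft.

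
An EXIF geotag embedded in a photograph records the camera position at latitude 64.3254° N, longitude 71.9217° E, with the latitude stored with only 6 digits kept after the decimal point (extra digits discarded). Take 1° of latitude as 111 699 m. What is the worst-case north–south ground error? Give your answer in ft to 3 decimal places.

0.366 ft

Truncating at 6 decimal places can drop up to a full unit in the last place, so the latitude may be off by as much as 1e-06°.
North–south distance: 1e-06° × 111699 m/° = 0.111699 m.
In feet: 0.111699 m ÷ 0.3048 ≈ 0.36647 ft.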